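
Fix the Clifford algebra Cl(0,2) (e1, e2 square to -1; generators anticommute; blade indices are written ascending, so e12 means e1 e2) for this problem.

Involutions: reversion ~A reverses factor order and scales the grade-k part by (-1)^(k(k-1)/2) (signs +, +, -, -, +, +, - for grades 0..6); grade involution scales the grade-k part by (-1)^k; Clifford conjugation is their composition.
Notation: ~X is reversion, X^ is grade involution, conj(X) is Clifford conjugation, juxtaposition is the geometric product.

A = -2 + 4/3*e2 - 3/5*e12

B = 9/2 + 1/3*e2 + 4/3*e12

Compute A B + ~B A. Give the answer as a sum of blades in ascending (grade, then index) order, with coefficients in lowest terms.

first term: -389/45 + 89/45*e1 + 16/3*e2 - 161/30*e12
second term: -461/45 + 71/45*e1 + 16/3*e2 - 1/30*e12
Answer: -170/9 + 32/9*e1 + 32/3*e2 - 27/5*e12


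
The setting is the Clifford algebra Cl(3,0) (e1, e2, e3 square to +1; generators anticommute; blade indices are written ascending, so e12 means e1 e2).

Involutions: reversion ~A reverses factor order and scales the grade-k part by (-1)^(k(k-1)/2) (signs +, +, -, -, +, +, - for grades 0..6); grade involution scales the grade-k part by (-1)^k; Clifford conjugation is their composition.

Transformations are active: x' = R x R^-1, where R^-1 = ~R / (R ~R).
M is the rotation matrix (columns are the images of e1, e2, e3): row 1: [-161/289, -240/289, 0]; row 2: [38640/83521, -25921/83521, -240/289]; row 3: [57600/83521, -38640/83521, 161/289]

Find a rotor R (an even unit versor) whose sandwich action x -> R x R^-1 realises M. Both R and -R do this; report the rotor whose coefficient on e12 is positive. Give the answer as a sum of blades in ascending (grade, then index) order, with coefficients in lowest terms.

Method: write R = a + b12*e12 + b13*e13 + b23*e23 with a^2 + b12^2 + b13^2 + b23^2 = 1 (so R^-1 = ~R). Expanding the columns R e_j ~R gives tr M = 4a^2 - 1 and, from the antisymmetric part, M21 - M12 = -4a*b12, M13 - M31 = 4a*b13, M32 - M23 = -4a*b23.
Here tr M = -25921/83521, so a^2 = (1 + tr M)/4 = 14400/83521 and a = ±120/289. Taking a = 120/289: M21 - M12 = 108000/83521, M13 - M31 = -57600/83521, M32 - M23 = 30720/83521, giving b12 = -225/289, b13 = -120/289, b23 = -64/289, i.e. R = 120/289 - 225/289*e12 - 120/289*e13 - 64/289*e23.
Its e12 coefficient is negative, so report the other preimage -R.
Answer: -120/289 + 225/289*e12 + 120/289*e13 + 64/289*e23. Uniqueness: Spin(3) -> SO(3) maps R and -R to the same rotation of trace -25921/83521; fixing the sign of the e12 coefficient removes the ambiguity.


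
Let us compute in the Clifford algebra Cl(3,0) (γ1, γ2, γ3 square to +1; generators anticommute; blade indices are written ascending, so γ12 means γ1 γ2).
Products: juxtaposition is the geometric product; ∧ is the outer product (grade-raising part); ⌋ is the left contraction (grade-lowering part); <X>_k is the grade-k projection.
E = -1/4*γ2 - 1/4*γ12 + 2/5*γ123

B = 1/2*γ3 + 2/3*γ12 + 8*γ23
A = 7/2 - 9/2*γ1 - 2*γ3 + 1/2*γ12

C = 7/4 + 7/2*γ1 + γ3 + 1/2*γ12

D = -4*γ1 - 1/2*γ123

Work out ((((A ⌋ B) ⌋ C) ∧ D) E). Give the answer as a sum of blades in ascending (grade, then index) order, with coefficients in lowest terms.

step 1: -4/3 + 13*γ2 + 7/4*γ3 + 7/3*γ12 + 28*γ23
step 2: -7/4 - 67/6*γ1 - 4/3*γ3 - 2/3*γ12
step 3: 7*γ1 - 16/3*γ13 + 7/8*γ123
step 4: -7/20 - 233/60*γ2 + 7/32*γ3 - 7/4*γ12 + 7/32*γ13 + 62/15*γ23 - 4/3*γ123
Answer: -7/20 - 233/60*γ2 + 7/32*γ3 - 7/4*γ12 + 7/32*γ13 + 62/15*γ23 - 4/3*γ123


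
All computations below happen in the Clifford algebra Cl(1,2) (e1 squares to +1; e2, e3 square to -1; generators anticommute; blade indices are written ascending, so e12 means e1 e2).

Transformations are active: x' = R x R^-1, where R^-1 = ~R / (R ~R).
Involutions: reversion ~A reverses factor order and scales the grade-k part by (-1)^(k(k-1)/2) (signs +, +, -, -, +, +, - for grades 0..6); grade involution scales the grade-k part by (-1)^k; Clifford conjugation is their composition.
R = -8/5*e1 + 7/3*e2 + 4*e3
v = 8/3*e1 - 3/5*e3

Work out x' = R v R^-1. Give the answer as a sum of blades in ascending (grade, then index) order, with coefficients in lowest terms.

~R = -8/5*e1 + 7/3*e2 + 4*e3, and R ~R = -4249/225, so R^-1 = ~R / (-4249/225).
R v = -28/15 - 56/9*e12 - 728/75*e13 - 7/5*e23
Answer: -5432/1821*e1 + 280/607*e2 + 4221/3035*e3


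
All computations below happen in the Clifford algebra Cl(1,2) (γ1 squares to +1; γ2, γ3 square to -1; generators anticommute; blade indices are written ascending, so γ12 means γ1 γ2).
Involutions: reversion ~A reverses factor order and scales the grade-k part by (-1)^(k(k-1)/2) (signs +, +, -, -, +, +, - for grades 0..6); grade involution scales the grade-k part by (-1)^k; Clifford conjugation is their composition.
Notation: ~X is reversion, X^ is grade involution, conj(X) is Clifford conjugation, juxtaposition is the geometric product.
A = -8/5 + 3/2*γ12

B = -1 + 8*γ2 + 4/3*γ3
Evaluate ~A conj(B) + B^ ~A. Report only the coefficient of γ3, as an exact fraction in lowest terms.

first term: 8/5 - 12*γ1 + 64/5*γ2 + 32/15*γ3 + 3/2*γ12 + 2*γ123
second term: 8/5 + 12*γ1 + 64/5*γ2 + 32/15*γ3 + 3/2*γ12 + 2*γ123
Answer: 64/15


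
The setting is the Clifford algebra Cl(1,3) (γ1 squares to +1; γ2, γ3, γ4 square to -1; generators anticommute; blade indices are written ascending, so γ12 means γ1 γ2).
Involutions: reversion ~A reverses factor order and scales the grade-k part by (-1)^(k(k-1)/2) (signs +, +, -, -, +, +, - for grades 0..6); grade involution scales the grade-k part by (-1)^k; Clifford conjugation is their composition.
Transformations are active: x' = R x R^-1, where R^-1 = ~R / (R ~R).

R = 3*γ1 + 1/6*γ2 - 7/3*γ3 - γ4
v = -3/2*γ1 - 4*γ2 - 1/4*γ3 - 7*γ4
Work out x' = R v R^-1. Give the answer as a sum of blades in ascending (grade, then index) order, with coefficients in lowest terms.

~R = 3*γ1 + 1/6*γ2 - 7/3*γ3 - γ4, and R ~R = 91/36, so R^-1 = ~R / (91/36).
R v = -137/12 - 47/4*γ12 - 17/4*γ13 - 45/2*γ14 - 75/8*γ23 - 31/6*γ24 + 193/12*γ34
Answer: -4659/182*γ1 + 227/91*γ2 + 1109/52*γ3 + 1459/91*γ4


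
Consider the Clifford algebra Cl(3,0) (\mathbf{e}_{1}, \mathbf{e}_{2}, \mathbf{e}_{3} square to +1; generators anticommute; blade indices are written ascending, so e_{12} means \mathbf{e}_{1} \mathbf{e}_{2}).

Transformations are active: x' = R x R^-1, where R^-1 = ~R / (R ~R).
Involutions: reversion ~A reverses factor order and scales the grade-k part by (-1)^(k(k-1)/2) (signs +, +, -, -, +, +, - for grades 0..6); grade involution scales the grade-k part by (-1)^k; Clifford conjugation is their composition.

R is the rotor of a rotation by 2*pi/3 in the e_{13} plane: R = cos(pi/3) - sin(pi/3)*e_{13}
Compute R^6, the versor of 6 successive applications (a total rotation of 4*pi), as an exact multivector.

Rotor phase runs at HALF the rotation angle; powers of one rotor simply add phase, so after 6 steps in e_{13} the phase is 6*pi/3 = 2 \pi and R^6 = cos(2 \pi) - sin(2 \pi)*e_{13}.
cos(2 \pi) = 1 and sin(2 \pi) = 0, so R^6 = 1. The total rotation 4*pi is 2 full turns, so every vector returns to itself, yet the rotor is +1, back on the identity sheet (an even number of 2*pi turns).
Answer: 1


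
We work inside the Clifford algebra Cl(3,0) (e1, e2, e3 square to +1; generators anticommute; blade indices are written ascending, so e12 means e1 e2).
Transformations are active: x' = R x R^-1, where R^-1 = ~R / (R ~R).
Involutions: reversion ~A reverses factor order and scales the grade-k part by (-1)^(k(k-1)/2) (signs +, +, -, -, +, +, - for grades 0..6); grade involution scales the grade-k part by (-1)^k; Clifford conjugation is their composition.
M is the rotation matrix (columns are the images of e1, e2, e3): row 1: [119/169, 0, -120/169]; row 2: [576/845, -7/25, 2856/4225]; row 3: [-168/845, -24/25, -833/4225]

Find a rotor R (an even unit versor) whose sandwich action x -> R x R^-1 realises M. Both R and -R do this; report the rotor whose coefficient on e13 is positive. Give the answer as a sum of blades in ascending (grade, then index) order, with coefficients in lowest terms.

Method: write R = a + b12*e12 + b13*e13 + b23*e23 with a^2 + b12^2 + b13^2 + b23^2 = 1 (so R^-1 = ~R). Expanding the columns R e_j ~R gives tr M = 4a^2 - 1 and, from the antisymmetric part, M21 - M12 = -4a*b12, M13 - M31 = 4a*b13, M32 - M23 = -4a*b23.
Here tr M = 959/4225, so a^2 = (1 + tr M)/4 = 1296/4225 and a = ±36/65. Taking a = 36/65: M21 - M12 = 576/845, M13 - M31 = -432/845, M32 - M23 = -6912/4225, giving b12 = -4/13, b13 = -3/13, b23 = 48/65, i.e. R = 36/65 - 4/13*e12 - 3/13*e13 + 48/65*e23.
Its e13 coefficient is negative, so report the other preimage -R.
Answer: -36/65 + 4/13*e12 + 3/13*e13 - 48/65*e23. Uniqueness: Spin(3) -> SO(3) maps R and -R to the same rotation of trace 959/4225; fixing the sign of the e13 coefficient removes the ambiguity.


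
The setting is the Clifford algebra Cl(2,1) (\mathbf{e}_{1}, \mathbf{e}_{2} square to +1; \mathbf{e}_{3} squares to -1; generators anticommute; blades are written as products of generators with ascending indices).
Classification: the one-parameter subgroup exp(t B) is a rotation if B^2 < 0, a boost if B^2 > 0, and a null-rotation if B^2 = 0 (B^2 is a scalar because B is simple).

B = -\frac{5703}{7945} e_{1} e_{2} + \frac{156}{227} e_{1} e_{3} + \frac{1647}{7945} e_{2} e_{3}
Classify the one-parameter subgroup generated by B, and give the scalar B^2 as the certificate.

B^2 term by term: the squares give (-\frac{5703}{7945})^2*(e_{1} e_{2})^2 + (\frac{156}{227})^2*(e_{1} e_{3})^2 + (\frac{1647}{7945})^2*(e_{2} e_{3})^2 = \frac{32524209}{63123025}*(-1) + \frac{24336}{51529}*(+1) + \frac{2712609}{63123025}*(+1) = 0 (each basis 2-blade squares to minus the product of its generators' squares); cross terms between blades sharing an index anticommute and cancel. So B^2 = 0.
Answer: null-rotation, certificate B^2 = 0. Certificate logic: 0 is a conjugation-invariant scalar, so its sign fixes rotation versus boost versus null-rotation outright.


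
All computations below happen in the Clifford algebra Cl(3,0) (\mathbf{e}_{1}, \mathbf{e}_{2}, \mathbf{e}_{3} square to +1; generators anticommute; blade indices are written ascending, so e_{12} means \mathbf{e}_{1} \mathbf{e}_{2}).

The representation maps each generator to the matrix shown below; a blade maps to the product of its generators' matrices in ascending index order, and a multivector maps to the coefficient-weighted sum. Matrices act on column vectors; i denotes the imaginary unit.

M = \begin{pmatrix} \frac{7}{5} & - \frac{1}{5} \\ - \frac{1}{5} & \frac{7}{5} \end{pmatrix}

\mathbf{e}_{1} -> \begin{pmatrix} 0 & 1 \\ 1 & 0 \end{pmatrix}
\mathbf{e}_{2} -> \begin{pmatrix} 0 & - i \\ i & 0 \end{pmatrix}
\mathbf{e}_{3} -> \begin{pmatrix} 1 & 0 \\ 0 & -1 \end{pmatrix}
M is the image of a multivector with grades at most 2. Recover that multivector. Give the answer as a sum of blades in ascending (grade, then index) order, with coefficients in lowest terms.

Method: 1, rho(e_{1}), rho(e_{2}), rho(e_{3}) form a trace-orthogonal basis of the 2x2 complex matrices (tr(X Y) = 2 if X = Y, else 0), so M = m0*1 + m1*rho(e_{1}) + m2*rho(e_{2}) + m3*rho(e_{3}) with m0 = tr(M)/2 = \frac{7}{5}, m1 = tr(M rho(e_{1}))/2 = - \frac{1}{5}, m2 = tr(M rho(e_{2}))/2 = 0, m3 = tr(M rho(e_{3}))/2 = 0.
Multiplying table entries, the bivector images are rho(e_{12}) = i*rho(e_{3}), rho(e_{13}) = -i*rho(e_{2}), rho(e_{23}) = i*rho(e_{1}); with real blade coefficients the real parts of m0..m3 are the coefficients of 1, e_{1}, e_{2}, e_{3} and the imaginary parts give the bivectors (e_{23}: Im m1, e_{13}: -Im m2, e_{12}: Im m3).
Answer: \frac{7}{5} - \frac{1}{5} e_{1}


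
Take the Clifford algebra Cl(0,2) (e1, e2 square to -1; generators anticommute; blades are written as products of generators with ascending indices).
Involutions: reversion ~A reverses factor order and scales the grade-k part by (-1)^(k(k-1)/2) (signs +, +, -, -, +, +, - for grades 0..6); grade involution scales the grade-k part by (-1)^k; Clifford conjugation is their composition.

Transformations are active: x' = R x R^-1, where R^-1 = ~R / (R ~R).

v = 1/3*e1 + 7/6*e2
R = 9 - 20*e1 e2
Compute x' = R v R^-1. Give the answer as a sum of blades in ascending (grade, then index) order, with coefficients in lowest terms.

~R = 9 + 20*e1 e2, and R ~R = 481, so R^-1 = ~R / (481).
R v = 79/3*e1 + 23/6*e2
Answer: 941/1443*e1 - 2953/2886*e2


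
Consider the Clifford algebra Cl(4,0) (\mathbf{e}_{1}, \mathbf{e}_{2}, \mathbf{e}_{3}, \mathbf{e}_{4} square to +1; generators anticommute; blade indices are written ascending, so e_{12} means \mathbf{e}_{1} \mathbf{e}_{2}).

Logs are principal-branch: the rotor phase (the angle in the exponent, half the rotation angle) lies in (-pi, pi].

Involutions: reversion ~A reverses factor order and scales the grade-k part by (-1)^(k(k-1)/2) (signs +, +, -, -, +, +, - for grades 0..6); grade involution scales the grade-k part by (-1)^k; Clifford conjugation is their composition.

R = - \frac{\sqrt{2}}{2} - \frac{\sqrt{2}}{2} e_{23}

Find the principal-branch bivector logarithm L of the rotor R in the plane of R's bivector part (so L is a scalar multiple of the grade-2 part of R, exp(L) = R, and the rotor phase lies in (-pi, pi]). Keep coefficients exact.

The scalar part of R is - \frac{\sqrt{2}}{2}, which pins the rotor phase on the principal branch; dividing the bivector part by the sine of that phase recovers the unit plane, and L is the phase times that plane.
Concretely: cos(phase) = - \frac{\sqrt{2}}{2} gives phase = ±\frac{3 \pi}{4}, and since phase/sin(phase) is even the sign is immaterial: L = (phase/sin(phase)) * <R>_2 = (\frac{3 \sqrt{2} \pi}{4}) * <R>_2.
Answer: - \frac{3 \pi}{4} e_{23}


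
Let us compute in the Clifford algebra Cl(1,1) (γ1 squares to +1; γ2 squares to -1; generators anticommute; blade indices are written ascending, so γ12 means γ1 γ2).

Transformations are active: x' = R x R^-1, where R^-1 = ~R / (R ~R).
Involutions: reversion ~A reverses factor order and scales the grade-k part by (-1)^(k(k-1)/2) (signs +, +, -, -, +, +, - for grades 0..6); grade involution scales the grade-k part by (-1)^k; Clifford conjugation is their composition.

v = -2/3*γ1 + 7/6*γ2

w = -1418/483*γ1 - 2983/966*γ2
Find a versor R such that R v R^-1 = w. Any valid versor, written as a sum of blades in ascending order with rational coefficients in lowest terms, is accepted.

Take R = v + w = -580/161*γ1 - 928/483*γ2. Because q(v) = q(w) = -11/12, conjugation by R sends v exactly to w.
Answer: -580/161*γ1 - 928/483*γ2


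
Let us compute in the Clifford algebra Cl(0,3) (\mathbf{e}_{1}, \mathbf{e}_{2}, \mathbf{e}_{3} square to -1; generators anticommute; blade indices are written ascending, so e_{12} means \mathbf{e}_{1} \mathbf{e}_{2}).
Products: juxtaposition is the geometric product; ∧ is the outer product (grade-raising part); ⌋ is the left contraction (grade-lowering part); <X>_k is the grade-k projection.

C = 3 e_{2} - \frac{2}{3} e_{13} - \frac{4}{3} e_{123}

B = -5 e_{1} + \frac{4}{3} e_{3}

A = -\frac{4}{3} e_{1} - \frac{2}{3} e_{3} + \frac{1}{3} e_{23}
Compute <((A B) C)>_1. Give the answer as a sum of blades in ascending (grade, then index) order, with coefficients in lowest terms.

step 1: -\frac{52}{9} - \frac{4}{9} e_{2} - \frac{46}{9} e_{13} - \frac{5}{3} e_{123}
step 2: \frac{4}{27} - \frac{254}{27} e_{2} - \frac{5}{9} e_{13} + \frac{614}{27} e_{123}
step 3: -\frac{254}{27} e_{2}
Answer: -\frac{254}{27} e_{2}


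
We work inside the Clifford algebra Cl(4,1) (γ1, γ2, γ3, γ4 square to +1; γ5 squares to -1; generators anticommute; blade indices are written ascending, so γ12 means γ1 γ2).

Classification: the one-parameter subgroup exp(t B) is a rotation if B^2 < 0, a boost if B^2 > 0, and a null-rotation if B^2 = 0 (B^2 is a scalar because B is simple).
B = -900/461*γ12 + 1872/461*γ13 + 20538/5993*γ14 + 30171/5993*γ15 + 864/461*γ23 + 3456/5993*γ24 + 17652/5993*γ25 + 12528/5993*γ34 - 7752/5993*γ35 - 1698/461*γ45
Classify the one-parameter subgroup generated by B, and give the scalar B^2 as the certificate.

B^2 term by term: the squares give (-900/461)^2*(γ12)^2 + (1872/461)^2*(γ13)^2 + (20538/5993)^2*(γ14)^2 + (30171/5993)^2*(γ15)^2 + (864/461)^2*(γ23)^2 + (3456/5993)^2*(γ24)^2 + (17652/5993)^2*(γ25)^2 + (12528/5993)^2*(γ34)^2 + (-7752/5993)^2*(γ35)^2 + (-1698/461)^2*(γ45)^2 = 810000/212521*(-1) + 3504384/212521*(-1) + 421809444/35916049*(-1) + 910289241/35916049*(+1) + 746496/212521*(-1) + 11943936/35916049*(-1) + 311593104/35916049*(+1) + 156950784/35916049*(-1) + 60093504/35916049*(+1) + 2883204/212521*(+1) = 9 (each basis 2-blade squares to minus the product of its generators' squares); cross terms between blades sharing an index anticommute and cancel; the commuting (index-disjoint) pairs give grade-4 terms 2*c*c'*(blade product), which cancel blade by blade — γ1234: -22550400/2762773 - 995328/212521 + 35489664/2762773 = 0; γ1235: 13953600/2762773 - 5083776/212521 + 52135488/2762773 = 0; γ1245: 3056400/212521 - 725073552/35916049 + 208541952/35916049 = 0; γ1345: -6357312/212521 + 318421152/35916049 + 755964576/35916049 = 0; γ2345: -2934144/212521 + 53581824/35916049 + 442288512/35916049 = 0 — confirming B is simple. So B^2 = 9.
Answer: boost, certificate B^2 = 9. Because 9 is invariant under every versor sandwich, the classification follows from its sign alone.


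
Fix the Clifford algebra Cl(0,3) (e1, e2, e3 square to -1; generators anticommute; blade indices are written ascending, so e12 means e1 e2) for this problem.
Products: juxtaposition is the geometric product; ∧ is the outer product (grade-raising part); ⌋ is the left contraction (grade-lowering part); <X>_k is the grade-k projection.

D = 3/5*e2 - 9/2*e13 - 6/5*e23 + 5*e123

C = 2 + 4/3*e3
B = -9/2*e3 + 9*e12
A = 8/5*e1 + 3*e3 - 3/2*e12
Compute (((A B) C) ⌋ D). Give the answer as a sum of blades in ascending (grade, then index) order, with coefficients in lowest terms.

step 1: 27 - 72/5*e2 - 36/5*e13 + 135/4*e123
step 2: 54 + 48/5*e1 - 144/5*e2 + 36*e3 - 45*e12 - 72/5*e13 - 96/5*e23 + 135/2*e123
step 3: 13347/50 - 66*e1 - 414/5*e2 + 5841/25*e3 - 180*e12 - 387*e13 - 564/5*e23 + 270*e123
Answer: 13347/50 - 66*e1 - 414/5*e2 + 5841/25*e3 - 180*e12 - 387*e13 - 564/5*e23 + 270*e123


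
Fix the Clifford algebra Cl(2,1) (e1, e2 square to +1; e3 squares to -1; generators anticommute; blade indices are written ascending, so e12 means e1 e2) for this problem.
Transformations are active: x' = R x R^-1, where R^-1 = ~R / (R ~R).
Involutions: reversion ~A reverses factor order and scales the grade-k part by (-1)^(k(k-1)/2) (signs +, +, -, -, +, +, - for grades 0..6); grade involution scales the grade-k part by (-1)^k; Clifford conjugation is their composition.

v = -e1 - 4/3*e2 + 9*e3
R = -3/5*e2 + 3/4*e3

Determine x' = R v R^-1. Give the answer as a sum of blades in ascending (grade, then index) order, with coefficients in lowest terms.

~R = -3/5*e2 + 3/4*e3, and R ~R = -81/400, so R^-1 = ~R / (-81/400).
R v = -119/20 - 3/5*e12 + 3/4*e13 - 22/5*e23
Answer: e1 - 916/27*e2 + 947/27*e3


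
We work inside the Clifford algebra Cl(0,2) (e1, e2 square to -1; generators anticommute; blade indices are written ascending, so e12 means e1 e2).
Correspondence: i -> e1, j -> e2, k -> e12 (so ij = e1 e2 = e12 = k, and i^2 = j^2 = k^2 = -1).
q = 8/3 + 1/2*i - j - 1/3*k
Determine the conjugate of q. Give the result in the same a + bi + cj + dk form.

In blades: q = 8/3 + 1/2*e1 - e2 - 1/3*e12.
Conjugation here is Clifford conjugation: the scalar is fixed and the grade-1 and grade-2 blades all flip sign, giving 8/3 - 1/2*e1 + e2 + 1/3*e12; translating back:
Answer: 8/3 - 1/2*i + j + 1/3*k


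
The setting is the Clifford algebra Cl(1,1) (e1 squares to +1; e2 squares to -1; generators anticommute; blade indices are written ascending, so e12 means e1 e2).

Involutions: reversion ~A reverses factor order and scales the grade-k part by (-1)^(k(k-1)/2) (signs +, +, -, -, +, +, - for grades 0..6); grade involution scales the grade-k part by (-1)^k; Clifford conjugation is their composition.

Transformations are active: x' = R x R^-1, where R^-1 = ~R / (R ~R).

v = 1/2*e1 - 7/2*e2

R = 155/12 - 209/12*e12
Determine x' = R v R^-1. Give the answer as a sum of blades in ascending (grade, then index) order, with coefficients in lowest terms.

~R = 155/12 + 209/12*e12, and R ~R = -273/2, so R^-1 = ~R / (-273/2).
R v = -109/2*e1 - 73/2*e2
Answer: 8038/819*e1 + 8524/819*e2


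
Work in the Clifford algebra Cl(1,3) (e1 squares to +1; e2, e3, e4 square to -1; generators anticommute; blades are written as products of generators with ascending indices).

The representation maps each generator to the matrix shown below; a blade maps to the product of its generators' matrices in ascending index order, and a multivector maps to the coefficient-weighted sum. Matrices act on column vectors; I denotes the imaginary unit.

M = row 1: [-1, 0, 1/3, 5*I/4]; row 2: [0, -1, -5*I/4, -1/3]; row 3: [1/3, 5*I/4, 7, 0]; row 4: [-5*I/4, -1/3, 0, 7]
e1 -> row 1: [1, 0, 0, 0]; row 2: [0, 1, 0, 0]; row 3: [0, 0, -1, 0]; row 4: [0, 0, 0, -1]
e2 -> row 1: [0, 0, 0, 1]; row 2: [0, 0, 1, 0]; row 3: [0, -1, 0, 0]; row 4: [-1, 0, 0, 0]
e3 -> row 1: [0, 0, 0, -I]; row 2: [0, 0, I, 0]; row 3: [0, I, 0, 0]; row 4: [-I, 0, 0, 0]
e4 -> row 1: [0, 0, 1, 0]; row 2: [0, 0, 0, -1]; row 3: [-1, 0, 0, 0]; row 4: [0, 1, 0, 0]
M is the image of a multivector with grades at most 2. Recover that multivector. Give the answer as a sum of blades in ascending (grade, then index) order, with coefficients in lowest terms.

Method: the blade images are trace-orthogonal — tr(rho(e_A) rho(e_B)^-1) = 4 if A = B and 0 otherwise — and rho(e_A)^-1 = (e_A)^2 * rho(e_A) with (e_A)^2 = +1 or -1, so the coefficient of e_A in the preimage is (e_A)^2 * tr(M rho(e_A))/4.
Nonzero projections over blades of grade <= 2: 1: (1)^2 = +1, tr(M 1) = 12, coefficient 3; e1: (e1)^2 = +1, tr(M rho(e1)) = -16, coefficient -4; e1 e3: (e1 e3)^2 = +1, tr(M rho(e1 e3)) = -5, coefficient -5/4; e1 e4: (e1 e4)^2 = +1, tr(M rho(e1 e4)) = 4/3, coefficient 1/3. Every other blade of grade <= 2 projects to 0.
Answer: 3 - 4*e1 - 5/4*e1 e3 + 1/3*e1 e4


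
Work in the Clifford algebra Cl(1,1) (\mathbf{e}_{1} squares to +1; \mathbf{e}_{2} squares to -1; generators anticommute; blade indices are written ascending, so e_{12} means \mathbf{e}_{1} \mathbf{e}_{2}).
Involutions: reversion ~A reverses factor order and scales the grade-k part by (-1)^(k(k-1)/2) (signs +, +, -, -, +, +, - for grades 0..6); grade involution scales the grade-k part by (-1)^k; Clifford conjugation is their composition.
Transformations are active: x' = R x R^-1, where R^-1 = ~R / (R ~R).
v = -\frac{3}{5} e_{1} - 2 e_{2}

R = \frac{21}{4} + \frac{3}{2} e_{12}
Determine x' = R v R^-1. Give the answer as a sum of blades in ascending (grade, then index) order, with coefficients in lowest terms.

~R = \frac{21}{4} - \frac{3}{2} e_{12}, and R ~R = \frac{405}{16}, so R^-1 = ~R / (\frac{405}{16}).
R v = -\frac{3}{20} e_{1} - \frac{48}{5} e_{2}
Answer: \frac{121}{225} e_{1} - \frac{446}{225} e_{2}


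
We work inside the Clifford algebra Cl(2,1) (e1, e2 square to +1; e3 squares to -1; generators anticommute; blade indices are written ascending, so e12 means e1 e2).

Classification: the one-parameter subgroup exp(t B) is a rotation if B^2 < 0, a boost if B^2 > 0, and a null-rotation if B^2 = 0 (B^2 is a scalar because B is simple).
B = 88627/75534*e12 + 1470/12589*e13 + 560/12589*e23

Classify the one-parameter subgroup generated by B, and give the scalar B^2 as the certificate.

B^2 term by term: the squares give (88627/75534)^2*(e12)^2 + (1470/12589)^2*(e13)^2 + (560/12589)^2*(e23)^2 = 7854745129/5705385156*(-1) + 2160900/158482921*(+1) + 313600/158482921*(+1) = -49/36 (each basis 2-blade squares to minus the product of its generators' squares); cross terms between blades sharing an index anticommute and cancel. So B^2 = -49/36.
Answer: rotation, certificate B^2 = -49/36. B^2 = -49/36 is basis-independent, so its sign is the whole story.


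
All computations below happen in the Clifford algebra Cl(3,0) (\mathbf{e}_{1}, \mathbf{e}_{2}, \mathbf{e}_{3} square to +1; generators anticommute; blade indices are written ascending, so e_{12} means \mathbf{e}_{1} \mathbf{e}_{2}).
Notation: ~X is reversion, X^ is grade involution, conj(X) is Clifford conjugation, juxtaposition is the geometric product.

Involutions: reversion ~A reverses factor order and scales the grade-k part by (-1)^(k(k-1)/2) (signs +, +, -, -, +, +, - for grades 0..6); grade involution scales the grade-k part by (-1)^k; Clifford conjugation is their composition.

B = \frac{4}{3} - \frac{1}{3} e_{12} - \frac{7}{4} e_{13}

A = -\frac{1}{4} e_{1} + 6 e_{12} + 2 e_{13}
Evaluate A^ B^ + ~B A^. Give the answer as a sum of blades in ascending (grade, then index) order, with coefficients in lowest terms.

first term: \frac{11}{2} + \frac{1}{3} e_{1} - \frac{1}{12} e_{2} - \frac{7}{16} e_{3} + 8 e_{12} + \frac{8}{3} e_{13} + \frac{59}{6} e_{23}
second term: -\frac{11}{2} + \frac{1}{3} e_{1} - \frac{1}{12} e_{2} - \frac{7}{16} e_{3} + 8 e_{12} + \frac{8}{3} e_{13} + \frac{59}{6} e_{23}
Answer: \frac{2}{3} e_{1} - \frac{1}{6} e_{2} - \frac{7}{8} e_{3} + 16 e_{12} + \frac{16}{3} e_{13} + \frac{59}{3} e_{23}


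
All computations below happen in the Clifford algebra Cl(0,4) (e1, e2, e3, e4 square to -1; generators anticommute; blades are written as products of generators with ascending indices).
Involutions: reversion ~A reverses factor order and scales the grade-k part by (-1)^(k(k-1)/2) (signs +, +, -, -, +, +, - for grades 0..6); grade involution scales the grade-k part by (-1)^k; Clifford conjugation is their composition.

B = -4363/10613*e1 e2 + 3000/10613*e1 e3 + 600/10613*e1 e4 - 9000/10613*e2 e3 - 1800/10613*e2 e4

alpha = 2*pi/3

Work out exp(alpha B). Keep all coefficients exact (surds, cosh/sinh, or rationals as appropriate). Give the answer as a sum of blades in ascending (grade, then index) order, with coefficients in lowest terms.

B^2 term by term: the squares give (-4363/10613)^2*(e1 e2)^2 + (3000/10613)^2*(e1 e3)^2 + (600/10613)^2*(e1 e4)^2 + (-9000/10613)^2*(e2 e3)^2 + (-1800/10613)^2*(e2 e4)^2 = 19035769/112635769*(-1) + 9000000/112635769*(-1) + 360000/112635769*(-1) + 81000000/112635769*(-1) + 3240000/112635769*(-1) = -1 (each basis 2-blade squares to minus the product of its generators' squares); cross terms between blades sharing an index anticommute and cancel; the commuting (index-disjoint) pairs give grade-4 terms 2*c*c'*(blade product), which cancel blade by blade — e1 e2 e3 e4: 10800000/112635769 - 10800000/112635769 = 0 — confirming B is simple. So B^2 = -1.
B^2 = -1 — since the square is negative, the closed form is circular: l = 1, alpha*l = 2*pi/3, so exp(alpha B) = cos(2*pi/3) + (sin(2*pi/3)/1)*B = -1/2 + (sqrt(3)/2)*B.
Answer: -1/2 - 4363*sqrt(3)/21226*e1 e2 + 1500*sqrt(3)/10613*e1 e3 + 300*sqrt(3)/10613*e1 e4 - 4500*sqrt(3)/10613*e2 e3 - 900*sqrt(3)/10613*e2 e4


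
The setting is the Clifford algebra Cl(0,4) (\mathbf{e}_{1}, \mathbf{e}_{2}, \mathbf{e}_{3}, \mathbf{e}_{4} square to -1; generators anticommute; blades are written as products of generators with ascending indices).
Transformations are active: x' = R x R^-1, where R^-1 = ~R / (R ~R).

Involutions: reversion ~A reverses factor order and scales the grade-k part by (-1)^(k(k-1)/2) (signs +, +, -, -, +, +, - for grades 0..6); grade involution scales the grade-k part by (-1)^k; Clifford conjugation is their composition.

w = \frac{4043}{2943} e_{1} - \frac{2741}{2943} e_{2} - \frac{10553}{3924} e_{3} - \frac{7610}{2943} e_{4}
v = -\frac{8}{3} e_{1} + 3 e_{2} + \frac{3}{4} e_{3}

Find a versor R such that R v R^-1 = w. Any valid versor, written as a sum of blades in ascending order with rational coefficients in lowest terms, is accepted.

Here q(v) = q(w) = -\frac{2401}{144}; the classical choice R = v + w = -\frac{3805}{2943} e_{1} + \frac{6088}{2943} e_{2} - \frac{3805}{1962} e_{3} - \frac{7610}{2943} e_{4} then realises v -> w under the sandwich.
Answer: -\frac{3805}{2943} e_{1} + \frac{6088}{2943} e_{2} - \frac{3805}{1962} e_{3} - \frac{7610}{2943} e_{4}


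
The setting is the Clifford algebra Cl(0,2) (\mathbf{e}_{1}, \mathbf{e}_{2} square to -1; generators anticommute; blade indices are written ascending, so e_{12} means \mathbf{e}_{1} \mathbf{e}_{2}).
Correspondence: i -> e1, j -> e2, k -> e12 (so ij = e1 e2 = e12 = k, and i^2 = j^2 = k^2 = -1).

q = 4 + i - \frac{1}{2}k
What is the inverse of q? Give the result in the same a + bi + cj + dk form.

In blades: q = 4 + e_{1} - \frac{1}{2} e_{12}.
With qbar = 4 - e_{1} + \frac{1}{2} e_{12} (scalar fixed, mapped units negated), q qbar = \frac{69}{4} (the sum of squared coefficients), so q^-1 = qbar / (\frac{69}{4}) = \frac{16}{69} - \frac{4}{69} e_{1} + \frac{2}{69} e_{12}; translating back:
Answer: \frac{16}{69} - \frac{4}{69}i + \frac{2}{69}k


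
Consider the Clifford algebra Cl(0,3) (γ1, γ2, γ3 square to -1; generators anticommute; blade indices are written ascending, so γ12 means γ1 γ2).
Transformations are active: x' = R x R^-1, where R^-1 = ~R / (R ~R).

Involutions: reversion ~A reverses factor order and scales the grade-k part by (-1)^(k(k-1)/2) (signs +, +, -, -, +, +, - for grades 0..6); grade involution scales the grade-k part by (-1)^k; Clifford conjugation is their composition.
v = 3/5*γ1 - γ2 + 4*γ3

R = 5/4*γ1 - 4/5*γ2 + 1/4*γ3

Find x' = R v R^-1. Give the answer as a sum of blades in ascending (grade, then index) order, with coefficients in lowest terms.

~R = 5/4*γ1 - 4/5*γ2 + 1/4*γ3, and R ~R = -453/200, so R^-1 = ~R / (-453/200).
R v = -51/20 - 77/100*γ12 + 97/20*γ13 - 59/20*γ23
Answer: 1672/755*γ1 - 121/151*γ2 - 519/151*γ3


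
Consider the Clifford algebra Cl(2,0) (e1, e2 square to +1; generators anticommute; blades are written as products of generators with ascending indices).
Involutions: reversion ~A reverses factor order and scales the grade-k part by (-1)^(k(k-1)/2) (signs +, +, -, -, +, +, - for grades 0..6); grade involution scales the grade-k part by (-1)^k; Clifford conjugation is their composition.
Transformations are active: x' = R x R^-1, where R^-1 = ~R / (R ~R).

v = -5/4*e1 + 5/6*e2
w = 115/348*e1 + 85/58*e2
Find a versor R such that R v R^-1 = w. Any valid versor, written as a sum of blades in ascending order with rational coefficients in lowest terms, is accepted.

A norm check does it: q(v) = q(w) = 325/144, hence R = v + w = -80/87*e1 + 200/87*e2 realises the map — parallel part kept, (v - w)/2 negated, v carried to w.
Answer: -80/87*e1 + 200/87*e2


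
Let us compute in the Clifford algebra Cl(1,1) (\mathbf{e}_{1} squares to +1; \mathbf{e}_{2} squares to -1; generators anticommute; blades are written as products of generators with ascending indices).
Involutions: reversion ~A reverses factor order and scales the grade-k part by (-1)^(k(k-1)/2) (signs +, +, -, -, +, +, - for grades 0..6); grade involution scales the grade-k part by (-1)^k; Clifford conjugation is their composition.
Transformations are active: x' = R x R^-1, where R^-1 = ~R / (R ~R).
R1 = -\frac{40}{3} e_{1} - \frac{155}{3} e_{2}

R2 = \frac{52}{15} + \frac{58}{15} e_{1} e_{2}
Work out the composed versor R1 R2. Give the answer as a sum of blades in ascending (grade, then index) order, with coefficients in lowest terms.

Distribute over the terms of R1 (each basis-blade product reordered to ascending indices, repeated generators contracted through their squares):
(-\frac{40}{3} e_{1}) R2 = -\frac{416}{9} e_{1} - \frac{464}{9} e_{2}
(-\frac{155}{3} e_{2}) R2 = -\frac{1798}{9} e_{1} - \frac{1612}{9} e_{2}
Summing the partial products and collecting blades:
Answer: -246 e_{1} - \frac{692}{3} e_{2}


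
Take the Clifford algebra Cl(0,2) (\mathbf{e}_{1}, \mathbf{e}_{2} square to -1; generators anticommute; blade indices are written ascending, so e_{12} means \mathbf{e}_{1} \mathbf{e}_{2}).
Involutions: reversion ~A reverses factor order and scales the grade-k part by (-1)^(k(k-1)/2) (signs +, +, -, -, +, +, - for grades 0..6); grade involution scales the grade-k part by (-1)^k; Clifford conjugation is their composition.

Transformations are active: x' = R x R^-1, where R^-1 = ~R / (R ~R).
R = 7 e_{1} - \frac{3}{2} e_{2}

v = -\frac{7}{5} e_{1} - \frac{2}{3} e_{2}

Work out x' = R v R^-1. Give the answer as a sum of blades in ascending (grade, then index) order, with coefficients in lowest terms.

~R = 7 e_{1} - \frac{3}{2} e_{2}, and R ~R = -\frac{205}{4}, so R^-1 = ~R / (-\frac{205}{4}).
R v = \frac{44}{5} - \frac{203}{30} e_{12}
Answer: -\frac{1029}{1025} e_{1} + \frac{3634}{3075} e_{2}


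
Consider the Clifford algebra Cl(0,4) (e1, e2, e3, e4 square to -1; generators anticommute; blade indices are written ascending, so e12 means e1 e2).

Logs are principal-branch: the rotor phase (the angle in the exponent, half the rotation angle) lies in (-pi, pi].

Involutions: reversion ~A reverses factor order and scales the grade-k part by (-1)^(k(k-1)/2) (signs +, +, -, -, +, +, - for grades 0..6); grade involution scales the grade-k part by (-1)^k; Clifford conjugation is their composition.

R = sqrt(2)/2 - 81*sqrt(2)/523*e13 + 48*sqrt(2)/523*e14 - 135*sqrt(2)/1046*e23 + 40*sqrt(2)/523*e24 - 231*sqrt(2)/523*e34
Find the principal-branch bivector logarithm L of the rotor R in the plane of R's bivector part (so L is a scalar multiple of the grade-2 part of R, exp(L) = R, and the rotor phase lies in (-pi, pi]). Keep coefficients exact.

The scalar part of R is sqrt(2)/2, so the principal-branch rotor phase is pinned; divide the bivector part by its sine to get the unit plane — L is the phase times that plane.
Concretely: cos(phase) = sqrt(2)/2 gives phase = ±pi/4, and since phase/sin(phase) is even the sign is immaterial: L = (phase/sin(phase)) * <R>_2 = (sqrt(2)*pi/4) * <R>_2.
Answer: -81*pi/1046*e13 + 24*pi/523*e14 - 135*pi/2092*e23 + 20*pi/523*e24 - 231*pi/1046*e34


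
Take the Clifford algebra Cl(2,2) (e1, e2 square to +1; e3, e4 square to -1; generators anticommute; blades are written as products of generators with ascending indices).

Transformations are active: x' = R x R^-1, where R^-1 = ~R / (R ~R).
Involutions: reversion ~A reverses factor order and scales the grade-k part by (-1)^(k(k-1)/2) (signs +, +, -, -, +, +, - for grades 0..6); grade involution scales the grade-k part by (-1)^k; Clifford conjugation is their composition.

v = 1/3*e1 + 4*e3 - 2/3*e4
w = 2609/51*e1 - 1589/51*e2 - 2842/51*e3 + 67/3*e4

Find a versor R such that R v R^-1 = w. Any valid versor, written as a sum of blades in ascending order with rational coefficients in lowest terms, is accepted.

R = v + w = 2626/51*e1 - 1589/51*e2 - 2638/51*e3 + 65/3*e4 works: the equal norms (-49/3) guarantee its sandwich swaps v into w.
Answer: 2626/51*e1 - 1589/51*e2 - 2638/51*e3 + 65/3*e4


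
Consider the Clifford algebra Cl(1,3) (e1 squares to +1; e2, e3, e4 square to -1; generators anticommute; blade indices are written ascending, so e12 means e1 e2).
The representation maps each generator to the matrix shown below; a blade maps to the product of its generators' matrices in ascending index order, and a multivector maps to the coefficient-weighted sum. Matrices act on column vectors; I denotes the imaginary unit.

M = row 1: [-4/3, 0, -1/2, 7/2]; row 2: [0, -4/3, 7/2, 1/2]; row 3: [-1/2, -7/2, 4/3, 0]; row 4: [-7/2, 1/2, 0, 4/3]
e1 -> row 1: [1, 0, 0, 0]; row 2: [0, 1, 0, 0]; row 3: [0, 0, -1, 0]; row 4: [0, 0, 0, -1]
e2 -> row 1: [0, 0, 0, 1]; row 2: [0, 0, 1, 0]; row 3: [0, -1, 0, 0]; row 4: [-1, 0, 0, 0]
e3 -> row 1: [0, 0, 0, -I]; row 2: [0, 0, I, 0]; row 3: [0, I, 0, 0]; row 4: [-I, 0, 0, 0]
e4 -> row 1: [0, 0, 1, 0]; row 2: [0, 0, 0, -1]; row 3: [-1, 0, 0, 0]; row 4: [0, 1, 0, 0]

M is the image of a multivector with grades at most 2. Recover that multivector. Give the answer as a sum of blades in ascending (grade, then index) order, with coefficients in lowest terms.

Method: the blade images are trace-orthogonal — tr(rho(e_A) rho(e_B)^-1) = 4 if A = B and 0 otherwise — and rho(e_A)^-1 = (e_A)^2 * rho(e_A) with (e_A)^2 = +1 or -1, so the coefficient of e_A in the preimage is (e_A)^2 * tr(M rho(e_A))/4.
Nonzero projections over blades of grade <= 2: e1: (e1)^2 = +1, tr(M rho(e1)) = -16/3, coefficient -4/3; e2: (e2)^2 = -1, tr(M rho(e2)) = -14, coefficient 7/2; e14: (e14)^2 = +1, tr(M rho(e14)) = -2, coefficient -1/2. Every other blade of grade <= 2 projects to 0.
Answer: -4/3*e1 + 7/2*e2 - 1/2*e14


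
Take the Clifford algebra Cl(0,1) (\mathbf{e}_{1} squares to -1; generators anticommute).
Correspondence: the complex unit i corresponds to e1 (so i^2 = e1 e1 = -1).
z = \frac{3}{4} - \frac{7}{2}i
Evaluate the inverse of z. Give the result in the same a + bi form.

In blades: z = \frac{3}{4} - \frac{7}{2} e_{1}.
With qbar = \frac{3}{4} + \frac{7}{2} e_{1} (scalar fixed, mapped units negated), z qbar = \frac{205}{16} (the sum of squared coefficients), so z^-1 = qbar / (\frac{205}{16}) = \frac{12}{205} + \frac{56}{205} e_{1}; translating back:
Answer: \frac{12}{205} + \frac{56}{205}i


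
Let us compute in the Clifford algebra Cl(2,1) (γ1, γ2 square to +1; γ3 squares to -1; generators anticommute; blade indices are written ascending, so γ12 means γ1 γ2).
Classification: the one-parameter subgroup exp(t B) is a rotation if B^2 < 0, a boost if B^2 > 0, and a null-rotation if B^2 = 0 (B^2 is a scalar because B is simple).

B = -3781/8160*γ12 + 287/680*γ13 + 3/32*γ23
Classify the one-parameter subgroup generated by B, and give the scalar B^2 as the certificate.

B^2 term by term: the squares give (-3781/8160)^2*(γ12)^2 + (287/680)^2*(γ13)^2 + (3/32)^2*(γ23)^2 = 14295961/66585600*(-1) + 82369/462400*(+1) + 9/1024*(+1) = -1/36 (each basis 2-blade squares to minus the product of its generators' squares); cross terms between blades sharing an index anticommute and cancel. So B^2 = -1/36.
Answer: rotation, certificate B^2 = -1/36. Key observation: B^2 = -1/36 is a conjugation invariant, so its sign decides the class regardless of the surface form of B.


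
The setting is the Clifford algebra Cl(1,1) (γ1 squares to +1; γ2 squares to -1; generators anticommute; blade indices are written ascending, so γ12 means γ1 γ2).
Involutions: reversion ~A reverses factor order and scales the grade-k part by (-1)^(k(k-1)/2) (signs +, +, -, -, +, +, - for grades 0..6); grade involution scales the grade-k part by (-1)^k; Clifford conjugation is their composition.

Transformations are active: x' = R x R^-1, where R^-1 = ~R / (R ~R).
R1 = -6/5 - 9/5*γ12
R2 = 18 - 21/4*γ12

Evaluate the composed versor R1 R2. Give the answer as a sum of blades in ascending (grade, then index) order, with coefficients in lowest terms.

Distribute over the terms of R1 (each basis-blade product reordered to ascending indices, repeated generators contracted through their squares):
(-6/5) R2 = -108/5 + 63/10*γ12
(-9/5*γ12) R2 = 189/20 - 162/5*γ12
Summing the partial products and collecting blades:
Answer: -243/20 - 261/10*γ12


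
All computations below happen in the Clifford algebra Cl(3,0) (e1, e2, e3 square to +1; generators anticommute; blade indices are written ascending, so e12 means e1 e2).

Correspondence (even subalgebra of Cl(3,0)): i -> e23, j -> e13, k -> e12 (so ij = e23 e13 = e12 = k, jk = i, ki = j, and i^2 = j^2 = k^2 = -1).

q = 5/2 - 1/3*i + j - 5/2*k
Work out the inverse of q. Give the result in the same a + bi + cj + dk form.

In blades: q = 5/2 - 5/2*e12 + e13 - 1/3*e23.
With qbar = 5/2 + 5/2*e12 - e13 + 1/3*e23 (scalar fixed, mapped units negated), q qbar = 245/18 (the sum of squared coefficients), so q^-1 = qbar / (245/18) = 9/49 + 9/49*e12 - 18/245*e13 + 6/245*e23; translating back:
Answer: 9/49 + 6/245*i - 18/245*j + 9/49*k


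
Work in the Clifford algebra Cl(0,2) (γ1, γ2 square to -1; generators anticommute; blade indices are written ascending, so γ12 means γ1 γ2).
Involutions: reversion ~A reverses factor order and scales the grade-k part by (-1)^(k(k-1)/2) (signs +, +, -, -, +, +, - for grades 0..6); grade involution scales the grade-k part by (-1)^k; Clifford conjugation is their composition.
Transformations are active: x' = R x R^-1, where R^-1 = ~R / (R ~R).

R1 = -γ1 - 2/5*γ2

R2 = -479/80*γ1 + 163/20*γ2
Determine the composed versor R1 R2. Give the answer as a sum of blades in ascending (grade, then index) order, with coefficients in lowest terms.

Distribute over the terms of R1 (each basis-blade product reordered to ascending indices, repeated generators contracted through their squares):
(-γ1) R2 = -479/80 - 163/20*γ12
(-2/5*γ2) R2 = 163/50 - 479/200*γ12
Summing the partial products and collecting blades:
Answer: -1091/400 - 2109/200*γ12
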